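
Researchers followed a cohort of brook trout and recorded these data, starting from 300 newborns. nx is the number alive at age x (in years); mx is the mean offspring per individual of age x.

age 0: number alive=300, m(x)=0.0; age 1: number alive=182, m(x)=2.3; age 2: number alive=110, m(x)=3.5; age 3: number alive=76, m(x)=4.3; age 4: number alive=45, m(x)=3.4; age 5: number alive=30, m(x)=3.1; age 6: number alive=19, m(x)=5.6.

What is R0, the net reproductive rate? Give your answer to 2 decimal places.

4.94

lx = nx/n0 = nx/300: 1, 0.60667…, 0.36667…, 0.25333…, 0.15, 0.1, 0.06333…
lx·mx by age: 0, 1.395333…, 1.283333…, 1.089333…, 0.51, 0.31, 0.354667…
R0 = Σ lx·mx = 4.942667… → 4.94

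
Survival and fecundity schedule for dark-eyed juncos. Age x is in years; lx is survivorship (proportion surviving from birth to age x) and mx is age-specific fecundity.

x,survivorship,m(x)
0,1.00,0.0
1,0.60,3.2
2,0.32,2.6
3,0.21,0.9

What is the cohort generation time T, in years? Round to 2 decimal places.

1.41

lx·mx: 0, 1.92, 0.832, 0.189 → R0 = 2.941
x·lx·mx: 0, 1.92, 1.664, 0.567 → Σ = 4.151
T = 4.151 / 2.941 = 1.411425… → 1.41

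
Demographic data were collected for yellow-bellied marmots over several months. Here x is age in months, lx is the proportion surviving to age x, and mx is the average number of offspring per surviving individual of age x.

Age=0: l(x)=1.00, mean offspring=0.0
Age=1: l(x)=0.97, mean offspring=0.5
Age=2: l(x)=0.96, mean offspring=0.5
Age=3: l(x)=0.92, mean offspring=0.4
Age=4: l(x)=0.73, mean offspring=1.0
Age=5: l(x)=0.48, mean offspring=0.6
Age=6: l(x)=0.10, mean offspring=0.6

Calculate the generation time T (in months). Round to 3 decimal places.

lx·mx: 0, 0.485, 0.48, 0.368, 0.73, 0.288, 0.06 → R0 = 2.411
x·lx·mx: 0, 0.485, 0.96, 1.104, 2.92, 1.44, 0.36 → Σ = 7.269
T = 7.269 / 2.411 = 3.014932… → 3.015

3.015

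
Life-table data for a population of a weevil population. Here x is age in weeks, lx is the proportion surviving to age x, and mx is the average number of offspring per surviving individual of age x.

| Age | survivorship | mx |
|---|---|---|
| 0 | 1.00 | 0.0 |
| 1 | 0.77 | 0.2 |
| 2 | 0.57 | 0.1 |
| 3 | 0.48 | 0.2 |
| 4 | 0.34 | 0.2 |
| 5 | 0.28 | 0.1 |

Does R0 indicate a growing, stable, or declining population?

R0 = Σ lx·mx = 0 + 0.154 + 0.057 + 0.096 + 0.068 + 0.028 = 0.403
R0 < 1, so the population is declining.

declining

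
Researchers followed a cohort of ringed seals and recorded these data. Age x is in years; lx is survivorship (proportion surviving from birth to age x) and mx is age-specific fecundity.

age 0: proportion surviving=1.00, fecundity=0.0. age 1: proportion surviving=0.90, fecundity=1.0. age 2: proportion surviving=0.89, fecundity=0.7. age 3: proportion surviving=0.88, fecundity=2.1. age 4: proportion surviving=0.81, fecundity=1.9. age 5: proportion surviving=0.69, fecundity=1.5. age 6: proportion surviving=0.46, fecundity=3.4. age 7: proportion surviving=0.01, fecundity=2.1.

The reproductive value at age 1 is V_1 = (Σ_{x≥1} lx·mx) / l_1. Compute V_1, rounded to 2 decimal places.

lx·mx for x ≥ 1: 0.9, 0.623, 1.848, 1.539, 1.035, 1.564, 0.021 → sum = 7.53
V_1 = 7.53 / l_1 = 7.53 / 0.9 = 8.366667… → 8.37

8.37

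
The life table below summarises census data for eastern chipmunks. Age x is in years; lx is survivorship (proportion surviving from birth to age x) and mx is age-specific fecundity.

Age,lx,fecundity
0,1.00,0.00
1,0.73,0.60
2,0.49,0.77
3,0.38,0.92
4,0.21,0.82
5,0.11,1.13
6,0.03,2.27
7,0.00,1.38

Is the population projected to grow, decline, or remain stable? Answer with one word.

R0 = Σ lx·mx = 0 + 0.438 + 0.3773 + 0.3496 + 0.1722 + 0.1243 + 0.0681 + 0 = 1.5295
R0 > 1, so the population is growing.

growing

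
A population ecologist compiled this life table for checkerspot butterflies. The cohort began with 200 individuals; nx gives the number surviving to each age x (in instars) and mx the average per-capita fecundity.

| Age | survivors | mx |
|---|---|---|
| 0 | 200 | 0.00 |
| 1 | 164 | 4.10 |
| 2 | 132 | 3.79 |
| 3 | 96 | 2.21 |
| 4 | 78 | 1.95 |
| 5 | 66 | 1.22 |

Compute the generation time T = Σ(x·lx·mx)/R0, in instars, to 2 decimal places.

lx = nx/n0 = nx/200: 1, 0.82, 0.66, 0.48, 0.39, 0.33
lx·mx: 0, 3.362, 2.5014, 1.0608, 0.7605, 0.4026 → R0 = 8.0873
x·lx·mx: 0, 3.362, 5.0028, 3.1824, 3.042, 2.013 → Σ = 16.6022
T = 16.6022 / 8.0873 = 2.052873… → 2.05

2.05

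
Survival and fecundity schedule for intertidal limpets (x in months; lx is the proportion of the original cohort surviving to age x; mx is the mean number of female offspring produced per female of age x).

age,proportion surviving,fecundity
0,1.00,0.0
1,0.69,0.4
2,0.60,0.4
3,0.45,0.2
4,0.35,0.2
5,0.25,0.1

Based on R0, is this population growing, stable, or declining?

R0 = Σ lx·mx = 0 + 0.276 + 0.24 + 0.09 + 0.07 + 0.025 = 0.701
R0 < 1, so the population is declining.

declining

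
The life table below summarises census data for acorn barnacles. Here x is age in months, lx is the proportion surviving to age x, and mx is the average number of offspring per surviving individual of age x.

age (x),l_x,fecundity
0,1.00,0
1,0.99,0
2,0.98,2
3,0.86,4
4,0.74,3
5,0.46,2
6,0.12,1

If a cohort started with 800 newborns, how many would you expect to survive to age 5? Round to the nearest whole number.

Expected survivors = N0 · l_5 = 800 × 0.46 = 368 → 368

368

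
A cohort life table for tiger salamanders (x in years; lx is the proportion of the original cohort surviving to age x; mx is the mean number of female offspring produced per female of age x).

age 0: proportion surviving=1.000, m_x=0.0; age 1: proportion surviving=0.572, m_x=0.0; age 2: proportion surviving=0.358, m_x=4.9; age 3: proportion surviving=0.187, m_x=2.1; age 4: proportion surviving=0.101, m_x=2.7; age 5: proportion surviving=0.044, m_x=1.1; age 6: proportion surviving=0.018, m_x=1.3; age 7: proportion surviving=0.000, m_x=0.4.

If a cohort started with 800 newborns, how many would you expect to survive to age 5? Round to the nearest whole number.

Expected survivors = N0 · l_5 = 800 × 0.044 = 35.2 → 35

35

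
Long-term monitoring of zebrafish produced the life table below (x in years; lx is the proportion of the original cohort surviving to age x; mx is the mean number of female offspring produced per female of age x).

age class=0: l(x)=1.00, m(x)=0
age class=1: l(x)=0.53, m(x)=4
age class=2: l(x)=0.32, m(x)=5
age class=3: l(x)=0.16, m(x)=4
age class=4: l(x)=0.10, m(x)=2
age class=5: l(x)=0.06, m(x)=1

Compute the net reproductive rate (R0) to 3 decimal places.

lx·mx by age: 0, 2.12, 1.6, 0.64, 0.2, 0.06
R0 = Σ lx·mx = 4.62 → 4.620

4.620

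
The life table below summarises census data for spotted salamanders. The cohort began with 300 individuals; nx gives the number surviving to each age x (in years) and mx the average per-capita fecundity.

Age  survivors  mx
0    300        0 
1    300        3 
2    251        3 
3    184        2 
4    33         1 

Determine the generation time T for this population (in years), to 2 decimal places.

lx = nx/n0 = nx/300: 1, 1, 0.83667…, 0.61333…, 0.11
lx·mx: 0, 3, 2.51…, 1.226667…, 0.11 → R0 = 6.846667…
x·lx·mx: 0, 3, 5.02…, 3.68…, 0.44 → Σ = 12.14…
T = 12.14… / 6.846667… = 1.773126… → 1.77

1.77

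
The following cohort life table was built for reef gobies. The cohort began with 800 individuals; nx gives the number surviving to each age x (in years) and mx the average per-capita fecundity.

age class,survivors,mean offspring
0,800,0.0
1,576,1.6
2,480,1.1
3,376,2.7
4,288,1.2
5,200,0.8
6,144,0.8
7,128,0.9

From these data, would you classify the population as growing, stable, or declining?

lx = nx/n0 = nx/800: 1, 0.72, 0.6, 0.47, 0.36, 0.25, 0.18, 0.16
R0 = Σ lx·mx = 0 + 1.152 + 0.66 + 1.269 + 0.432 + 0.2 + 0.144 + 0.144 = 4.001
R0 > 1, so the population is growing.

growing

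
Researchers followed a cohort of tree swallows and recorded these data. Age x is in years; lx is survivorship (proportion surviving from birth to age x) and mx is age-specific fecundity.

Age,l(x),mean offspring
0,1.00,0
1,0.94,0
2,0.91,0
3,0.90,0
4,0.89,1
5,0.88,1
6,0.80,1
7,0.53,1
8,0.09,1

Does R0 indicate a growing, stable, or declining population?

growing

R0 = Σ lx·mx = 0 + 0 + 0 + 0 + 0.89 + 0.88 + 0.8 + 0.53 + 0.09 = 3.19
R0 > 1, so the population is growing.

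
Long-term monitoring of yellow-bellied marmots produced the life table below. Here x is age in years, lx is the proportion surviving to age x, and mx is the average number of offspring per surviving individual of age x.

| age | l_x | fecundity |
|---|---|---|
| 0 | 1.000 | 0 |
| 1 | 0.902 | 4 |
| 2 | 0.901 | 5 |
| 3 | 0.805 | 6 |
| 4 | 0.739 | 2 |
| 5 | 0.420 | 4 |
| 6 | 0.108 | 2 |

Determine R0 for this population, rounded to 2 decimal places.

16.32

lx·mx by age: 0, 3.608, 4.505, 4.83, 1.478, 1.68, 0.216
R0 = Σ lx·mx = 16.317 → 16.32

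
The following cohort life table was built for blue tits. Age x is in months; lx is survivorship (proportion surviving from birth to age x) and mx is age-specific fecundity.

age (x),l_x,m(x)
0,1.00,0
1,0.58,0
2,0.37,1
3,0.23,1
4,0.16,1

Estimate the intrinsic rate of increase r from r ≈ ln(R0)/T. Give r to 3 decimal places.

-0.101

R0 = Σ lx·mx = 0 + 0 + 0.37 + 0.23 + 0.16 = 0.76
Σ x·lx·mx = 2.07; T = 2.07/0.76 = 2.72368…
r ≈ ln(R0)/T = ln(0.76)/2.72368… = -0.10076… → -0.101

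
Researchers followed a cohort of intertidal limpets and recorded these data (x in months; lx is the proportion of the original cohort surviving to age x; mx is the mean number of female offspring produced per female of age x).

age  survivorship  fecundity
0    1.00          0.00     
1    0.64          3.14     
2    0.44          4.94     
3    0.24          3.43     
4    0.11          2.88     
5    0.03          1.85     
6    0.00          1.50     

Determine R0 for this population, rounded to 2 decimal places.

5.38

lx·mx by age: 0, 2.0096, 2.1736, 0.8232, 0.3168, 0.0555, 0
R0 = Σ lx·mx = 5.3787 → 5.38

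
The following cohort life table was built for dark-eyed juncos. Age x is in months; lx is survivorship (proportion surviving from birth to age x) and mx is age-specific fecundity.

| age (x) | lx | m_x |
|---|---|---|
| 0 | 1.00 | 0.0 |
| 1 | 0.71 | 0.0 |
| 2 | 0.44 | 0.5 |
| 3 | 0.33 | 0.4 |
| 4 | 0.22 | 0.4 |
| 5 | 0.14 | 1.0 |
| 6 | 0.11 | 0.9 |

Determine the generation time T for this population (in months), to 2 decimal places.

3.66

lx·mx: 0, 0, 0.22, 0.132, 0.088, 0.14, 0.099 → R0 = 0.679
x·lx·mx: 0, 0, 0.44, 0.396, 0.352, 0.7, 0.594 → Σ = 2.482
T = 2.482 / 0.679 = 3.655376… → 3.66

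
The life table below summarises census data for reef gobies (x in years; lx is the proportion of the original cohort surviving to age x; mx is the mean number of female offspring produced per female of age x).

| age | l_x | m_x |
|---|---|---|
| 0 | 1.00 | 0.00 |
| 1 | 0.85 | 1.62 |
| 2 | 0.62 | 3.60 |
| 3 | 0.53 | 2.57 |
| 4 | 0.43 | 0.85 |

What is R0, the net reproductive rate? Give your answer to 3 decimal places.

lx·mx by age: 0, 1.377, 2.232, 1.3621, 0.3655
R0 = Σ lx·mx = 5.3366 → 5.337

5.337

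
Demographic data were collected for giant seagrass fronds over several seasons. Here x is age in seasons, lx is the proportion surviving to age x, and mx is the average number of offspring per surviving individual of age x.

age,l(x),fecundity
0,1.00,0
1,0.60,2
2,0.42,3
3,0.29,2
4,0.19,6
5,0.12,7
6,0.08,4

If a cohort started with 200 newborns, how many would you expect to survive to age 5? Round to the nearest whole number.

24

Expected survivors = N0 · l_5 = 200 × 0.12 = 24 → 24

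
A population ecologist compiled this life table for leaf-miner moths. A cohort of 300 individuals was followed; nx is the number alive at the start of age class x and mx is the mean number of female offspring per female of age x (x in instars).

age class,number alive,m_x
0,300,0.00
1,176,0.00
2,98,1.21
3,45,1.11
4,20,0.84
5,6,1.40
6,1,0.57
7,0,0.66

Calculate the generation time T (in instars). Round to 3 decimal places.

lx = nx/n0 = nx/300: 1, 0.58667…, 0.32667…, 0.15, 0.06667…, 0.02, 0.00333…, 0
lx·mx: 0, 0, 0.395267…, 0.1665, 0.056…, 0.028, 0.0019…, 0 → R0 = 0.647667…
x·lx·mx: 0, 0, 0.790533…, 0.4995, 0.224…, 0.14, 0.0114…, 0 → Σ = 1.665433…
T = 1.665433… / 0.647667… = 2.571436… → 2.571

2.571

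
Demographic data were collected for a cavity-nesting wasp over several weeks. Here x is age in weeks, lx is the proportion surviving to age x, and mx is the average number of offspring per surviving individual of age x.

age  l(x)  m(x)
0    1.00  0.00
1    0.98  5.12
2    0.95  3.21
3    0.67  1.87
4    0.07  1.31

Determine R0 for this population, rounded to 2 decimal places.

9.41

lx·mx by age: 0, 5.0176, 3.0495, 1.2529, 0.0917
R0 = Σ lx·mx = 9.4117 → 9.41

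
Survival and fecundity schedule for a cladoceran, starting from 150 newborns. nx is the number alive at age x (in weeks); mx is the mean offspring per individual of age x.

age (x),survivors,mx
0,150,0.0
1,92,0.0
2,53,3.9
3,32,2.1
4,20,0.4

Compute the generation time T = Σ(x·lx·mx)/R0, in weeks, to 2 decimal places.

lx = nx/n0 = nx/150: 1, 0.61333…, 0.35333…, 0.21333…, 0.13333…
lx·mx: 0, 0, 1.378…, 0.448…, 0.053333… → R0 = 1.879333…
x·lx·mx: 0, 0, 2.756…, 1.344…, 0.213333… → Σ = 4.313333…
T = 4.313333… / 1.879333… = 2.29514… → 2.30

2.30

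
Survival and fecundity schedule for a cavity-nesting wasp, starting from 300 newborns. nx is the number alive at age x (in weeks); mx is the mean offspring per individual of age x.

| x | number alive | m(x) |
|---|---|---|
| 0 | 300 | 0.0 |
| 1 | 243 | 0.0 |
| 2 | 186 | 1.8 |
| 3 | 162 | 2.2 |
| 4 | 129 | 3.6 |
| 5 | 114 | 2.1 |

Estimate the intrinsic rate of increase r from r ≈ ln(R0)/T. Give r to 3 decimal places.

lx = nx/n0 = nx/300: 1, 0.81, 0.62, 0.54, 0.43, 0.38
R0 = Σ lx·mx = 0 + 0 + 1.116 + 1.188 + 1.548 + 0.798 = 4.65
Σ x·lx·mx = 15.978; T = 15.978/4.65 = 3.43613…
r ≈ ln(R0)/T = ln(4.65)/3.43613… = 0.44727… → 0.447

0.447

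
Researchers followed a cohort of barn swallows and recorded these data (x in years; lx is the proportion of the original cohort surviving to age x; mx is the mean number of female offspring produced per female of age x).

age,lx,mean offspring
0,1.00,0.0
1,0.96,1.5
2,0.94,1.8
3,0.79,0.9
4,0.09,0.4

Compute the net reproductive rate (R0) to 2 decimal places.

lx·mx by age: 0, 1.44, 1.692, 0.711, 0.036
R0 = Σ lx·mx = 3.879 → 3.88

3.88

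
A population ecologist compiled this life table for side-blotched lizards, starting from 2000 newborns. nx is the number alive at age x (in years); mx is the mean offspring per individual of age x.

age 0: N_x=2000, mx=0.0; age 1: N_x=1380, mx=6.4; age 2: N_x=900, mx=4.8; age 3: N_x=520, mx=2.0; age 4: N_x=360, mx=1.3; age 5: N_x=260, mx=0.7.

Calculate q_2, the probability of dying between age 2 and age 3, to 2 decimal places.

0.42

lx = nx/n0 = nx/2000: 1, 0.69, 0.45, 0.26, 0.18, 0.13
q_2 = (l_2 − l_3) / l_2 = (0.45 − 0.26) / 0.45
     = 0.19 / 0.45 = 0.422222… → 0.42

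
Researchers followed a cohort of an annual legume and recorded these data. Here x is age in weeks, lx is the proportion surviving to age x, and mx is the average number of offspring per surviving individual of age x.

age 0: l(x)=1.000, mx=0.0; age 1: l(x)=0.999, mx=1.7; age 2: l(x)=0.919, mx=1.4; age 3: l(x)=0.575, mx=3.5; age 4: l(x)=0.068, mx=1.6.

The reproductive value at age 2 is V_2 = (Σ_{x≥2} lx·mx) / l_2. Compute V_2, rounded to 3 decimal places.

3.708

lx·mx for x ≥ 2: 1.2866, 2.0125, 0.1088 → sum = 3.4079
V_2 = 3.4079 / l_2 = 3.4079 / 0.919 = 3.70827… → 3.708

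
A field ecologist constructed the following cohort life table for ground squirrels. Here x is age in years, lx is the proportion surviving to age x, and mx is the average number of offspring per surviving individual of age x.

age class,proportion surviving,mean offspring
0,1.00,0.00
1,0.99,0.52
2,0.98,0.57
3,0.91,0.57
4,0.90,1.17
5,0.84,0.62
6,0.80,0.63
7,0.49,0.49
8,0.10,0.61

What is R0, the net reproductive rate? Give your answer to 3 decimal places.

lx·mx by age: 0, 0.5148, 0.5586, 0.5187, 1.053, 0.5208, 0.504, 0.2401, 0.061
R0 = Σ lx·mx = 3.971 → 3.971

3.971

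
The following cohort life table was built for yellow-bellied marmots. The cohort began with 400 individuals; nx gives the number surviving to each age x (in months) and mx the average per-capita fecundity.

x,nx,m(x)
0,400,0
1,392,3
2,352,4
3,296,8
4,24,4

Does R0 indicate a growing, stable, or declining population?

lx = nx/n0 = nx/400: 1, 0.98, 0.88, 0.74, 0.06
R0 = Σ lx·mx = 0 + 2.94 + 3.52 + 5.92 + 0.24 = 12.62
R0 > 1, so the population is growing.

growing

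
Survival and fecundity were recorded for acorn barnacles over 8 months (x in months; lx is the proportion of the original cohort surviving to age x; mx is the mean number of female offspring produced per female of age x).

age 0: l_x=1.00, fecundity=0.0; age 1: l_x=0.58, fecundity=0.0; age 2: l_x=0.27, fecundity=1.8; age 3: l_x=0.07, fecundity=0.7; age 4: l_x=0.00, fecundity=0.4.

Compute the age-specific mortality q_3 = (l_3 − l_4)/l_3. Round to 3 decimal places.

1.000

q_3 = (l_3 − l_4) / l_3 = (0.07 − 0) / 0.07
     = 0.07 / 0.07 = 1 → 1.000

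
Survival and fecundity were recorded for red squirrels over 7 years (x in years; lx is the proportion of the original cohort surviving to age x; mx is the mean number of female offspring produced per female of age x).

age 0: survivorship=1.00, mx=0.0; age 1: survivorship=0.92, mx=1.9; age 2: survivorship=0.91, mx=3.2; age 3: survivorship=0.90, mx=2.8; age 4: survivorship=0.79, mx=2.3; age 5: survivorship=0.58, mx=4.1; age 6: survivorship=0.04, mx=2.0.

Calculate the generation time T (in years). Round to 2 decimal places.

3.04

lx·mx: 0, 1.748, 2.912, 2.52, 1.817, 2.378, 0.08 → R0 = 11.455
x·lx·mx: 0, 1.748, 5.824, 7.56, 7.268, 11.89, 0.48 → Σ = 34.77
T = 34.77 / 11.455 = 3.035356… → 3.04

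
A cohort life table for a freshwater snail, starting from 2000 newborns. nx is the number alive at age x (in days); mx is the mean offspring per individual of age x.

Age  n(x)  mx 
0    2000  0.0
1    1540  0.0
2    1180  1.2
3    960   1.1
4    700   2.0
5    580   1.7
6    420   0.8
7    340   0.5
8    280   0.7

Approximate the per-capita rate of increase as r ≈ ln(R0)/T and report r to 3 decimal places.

lx = nx/n0 = nx/2000: 1, 0.77, 0.59, 0.48, 0.35, 0.29, 0.21, 0.17, 0.14
R0 = Σ lx·mx = 0 + 0 + 0.708 + 0.528 + 0.7 + 0.493 + 0.168 + 0.085 + 0.098 = 2.78
Σ x·lx·mx = 10.652; T = 10.652/2.78 = 3.83165…
r ≈ ln(R0)/T = ln(2.78)/3.83165… = 0.26684… → 0.267

0.267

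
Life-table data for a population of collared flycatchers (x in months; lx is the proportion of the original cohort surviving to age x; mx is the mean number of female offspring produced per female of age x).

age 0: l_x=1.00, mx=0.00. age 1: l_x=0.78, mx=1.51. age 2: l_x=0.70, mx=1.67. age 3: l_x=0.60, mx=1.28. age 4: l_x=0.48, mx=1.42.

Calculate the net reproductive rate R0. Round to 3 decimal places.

lx·mx by age: 0, 1.1778, 1.169, 0.768, 0.6816
R0 = Σ lx·mx = 3.7964 → 3.796

3.796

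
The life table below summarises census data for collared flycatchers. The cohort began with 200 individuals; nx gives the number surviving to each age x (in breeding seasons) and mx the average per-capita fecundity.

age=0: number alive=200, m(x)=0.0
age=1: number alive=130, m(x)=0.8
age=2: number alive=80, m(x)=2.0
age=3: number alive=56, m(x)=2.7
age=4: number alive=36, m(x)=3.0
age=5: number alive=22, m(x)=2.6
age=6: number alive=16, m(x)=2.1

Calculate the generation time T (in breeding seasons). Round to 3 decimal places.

2.927

lx = nx/n0 = nx/200: 1, 0.65, 0.4, 0.28, 0.18, 0.11, 0.08
lx·mx: 0, 0.52, 0.8, 0.756, 0.54, 0.286, 0.168 → R0 = 3.07
x·lx·mx: 0, 0.52, 1.6, 2.268, 2.16, 1.43, 1.008 → Σ = 8.986
T = 8.986 / 3.07 = 2.927036… → 2.927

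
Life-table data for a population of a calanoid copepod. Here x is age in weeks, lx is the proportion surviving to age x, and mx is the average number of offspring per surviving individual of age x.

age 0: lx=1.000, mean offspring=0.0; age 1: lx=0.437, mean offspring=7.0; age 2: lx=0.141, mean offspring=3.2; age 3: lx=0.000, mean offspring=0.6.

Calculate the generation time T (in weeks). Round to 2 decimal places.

1.13

lx·mx: 0, 3.059, 0.4512, 0 → R0 = 3.5102
x·lx·mx: 0, 3.059, 0.9024, 0 → Σ = 3.9614
T = 3.9614 / 3.5102 = 1.12854… → 1.13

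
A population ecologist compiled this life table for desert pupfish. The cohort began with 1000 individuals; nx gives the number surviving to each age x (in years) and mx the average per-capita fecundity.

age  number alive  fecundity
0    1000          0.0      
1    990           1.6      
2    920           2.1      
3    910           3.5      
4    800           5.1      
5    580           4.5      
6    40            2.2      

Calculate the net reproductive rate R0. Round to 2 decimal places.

13.48

lx = nx/n0 = nx/1000: 1, 0.99, 0.92, 0.91, 0.8, 0.58, 0.04
lx·mx by age: 0, 1.584, 1.932, 3.185, 4.08, 2.61, 0.088
R0 = Σ lx·mx = 13.479 → 13.48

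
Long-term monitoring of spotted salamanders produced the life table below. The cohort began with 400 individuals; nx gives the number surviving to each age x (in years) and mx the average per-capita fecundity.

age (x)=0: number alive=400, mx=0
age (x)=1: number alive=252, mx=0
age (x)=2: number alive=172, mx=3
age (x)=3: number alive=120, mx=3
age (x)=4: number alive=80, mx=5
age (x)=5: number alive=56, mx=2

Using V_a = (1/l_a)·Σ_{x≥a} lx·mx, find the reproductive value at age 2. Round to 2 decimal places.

8.07

lx = nx/n0 = nx/400: 1, 0.63, 0.43, 0.3, 0.2, 0.14
lx·mx for x ≥ 2: 1.29, 0.9, 1, 0.28 → sum = 3.47
V_2 = 3.47 / l_2 = 3.47 / 0.43 = 8.069767… → 8.07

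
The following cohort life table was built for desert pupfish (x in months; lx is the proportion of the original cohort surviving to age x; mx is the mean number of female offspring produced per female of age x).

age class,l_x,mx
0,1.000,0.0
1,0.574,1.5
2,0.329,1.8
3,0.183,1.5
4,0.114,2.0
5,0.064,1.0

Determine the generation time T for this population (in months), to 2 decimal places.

2.03

lx·mx: 0, 0.861, 0.5922, 0.2745, 0.228, 0.064 → R0 = 2.0197
x·lx·mx: 0, 0.861, 1.1844, 0.8235, 0.912, 0.32 → Σ = 4.1009
T = 4.1009 / 2.0197 = 2.03045… → 2.03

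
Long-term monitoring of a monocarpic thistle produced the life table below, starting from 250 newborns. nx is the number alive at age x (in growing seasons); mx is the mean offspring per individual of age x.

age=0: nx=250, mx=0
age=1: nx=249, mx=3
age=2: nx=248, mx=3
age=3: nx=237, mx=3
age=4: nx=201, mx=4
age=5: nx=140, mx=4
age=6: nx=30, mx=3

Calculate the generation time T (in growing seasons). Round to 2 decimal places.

2.99

lx = nx/n0 = nx/250: 1, 0.996, 0.992, 0.948, 0.804, 0.56, 0.12
lx·mx: 0, 2.988, 2.976, 2.844, 3.216, 2.24, 0.36 → R0 = 14.624
x·lx·mx: 0, 2.988, 5.952, 8.532, 12.864, 11.2, 2.16 → Σ = 43.696
T = 43.696 / 14.624 = 2.987965… → 2.99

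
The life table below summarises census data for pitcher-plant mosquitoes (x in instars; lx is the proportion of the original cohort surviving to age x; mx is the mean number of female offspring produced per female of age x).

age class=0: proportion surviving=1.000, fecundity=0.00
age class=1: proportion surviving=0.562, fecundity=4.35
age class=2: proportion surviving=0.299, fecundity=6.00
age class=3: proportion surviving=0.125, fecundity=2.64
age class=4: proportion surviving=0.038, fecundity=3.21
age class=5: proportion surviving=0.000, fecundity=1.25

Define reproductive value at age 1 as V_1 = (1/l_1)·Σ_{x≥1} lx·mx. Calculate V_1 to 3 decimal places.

8.346

lx·mx for x ≥ 1: 2.4447, 1.794, 0.33, 0.12198, 0 → sum = 4.69068
V_1 = 4.69068 / l_1 = 4.69068 / 0.562 = 8.346406… → 8.346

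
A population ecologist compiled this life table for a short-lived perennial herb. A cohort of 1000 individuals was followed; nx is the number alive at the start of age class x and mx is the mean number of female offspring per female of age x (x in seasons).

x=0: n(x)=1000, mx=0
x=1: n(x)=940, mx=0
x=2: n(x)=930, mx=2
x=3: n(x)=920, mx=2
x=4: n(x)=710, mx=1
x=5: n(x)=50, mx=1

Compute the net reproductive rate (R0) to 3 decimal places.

4.460

lx = nx/n0 = nx/1000: 1, 0.94, 0.93, 0.92, 0.71, 0.05
lx·mx by age: 0, 0, 1.86, 1.84, 0.71, 0.05
R0 = Σ lx·mx = 4.46 → 4.460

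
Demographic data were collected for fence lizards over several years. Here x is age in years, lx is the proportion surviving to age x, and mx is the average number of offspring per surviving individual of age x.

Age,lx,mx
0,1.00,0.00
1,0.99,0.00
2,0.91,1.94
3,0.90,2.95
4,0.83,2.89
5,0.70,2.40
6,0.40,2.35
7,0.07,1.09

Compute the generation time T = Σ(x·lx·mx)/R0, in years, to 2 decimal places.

3.75

lx·mx: 0, 0, 1.7654, 2.655, 2.3987, 1.68, 0.94, 0.0763 → R0 = 9.5154
x·lx·mx: 0, 0, 3.5308, 7.965, 9.5948, 8.4, 5.64, 0.5341 → Σ = 35.6647
T = 35.6647 / 9.5154 = 3.748103… → 3.75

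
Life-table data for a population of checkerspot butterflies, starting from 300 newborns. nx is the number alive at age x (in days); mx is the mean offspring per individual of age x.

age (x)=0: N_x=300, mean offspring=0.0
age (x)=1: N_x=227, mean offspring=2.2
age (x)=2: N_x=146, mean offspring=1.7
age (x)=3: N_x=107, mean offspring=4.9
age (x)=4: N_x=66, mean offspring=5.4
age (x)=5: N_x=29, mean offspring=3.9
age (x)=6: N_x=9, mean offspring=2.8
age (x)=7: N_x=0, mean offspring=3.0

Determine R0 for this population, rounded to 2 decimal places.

lx = nx/n0 = nx/300: 1, 0.75667…, 0.48667…, 0.35667…, 0.22, 0.09667…, 0.03, 0
lx·mx by age: 0, 1.664667…, 0.827333…, 1.747667…, 1.188, 0.377…, 0.084, 0
R0 = Σ lx·mx = 5.888667… → 5.89

5.89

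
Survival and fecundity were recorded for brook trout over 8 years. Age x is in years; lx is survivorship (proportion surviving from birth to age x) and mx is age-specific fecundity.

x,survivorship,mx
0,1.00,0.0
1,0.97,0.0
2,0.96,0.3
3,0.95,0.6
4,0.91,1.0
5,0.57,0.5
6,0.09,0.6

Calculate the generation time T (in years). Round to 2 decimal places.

3.64

lx·mx: 0, 0, 0.288, 0.57, 0.91, 0.285, 0.054 → R0 = 2.107
x·lx·mx: 0, 0, 0.576, 1.71, 3.64, 1.425, 0.324 → Σ = 7.675
T = 7.675 / 2.107 = 3.64262… → 3.64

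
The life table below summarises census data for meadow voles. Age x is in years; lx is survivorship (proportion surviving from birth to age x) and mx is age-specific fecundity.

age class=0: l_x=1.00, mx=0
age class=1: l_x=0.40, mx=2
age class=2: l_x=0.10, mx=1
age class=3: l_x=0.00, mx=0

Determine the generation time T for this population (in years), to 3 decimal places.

lx·mx: 0, 0.8, 0.1, 0 → R0 = 0.9
x·lx·mx: 0, 0.8, 0.2, 0 → Σ = 1
T = 1 / 0.9 = 1.111111… → 1.111

1.111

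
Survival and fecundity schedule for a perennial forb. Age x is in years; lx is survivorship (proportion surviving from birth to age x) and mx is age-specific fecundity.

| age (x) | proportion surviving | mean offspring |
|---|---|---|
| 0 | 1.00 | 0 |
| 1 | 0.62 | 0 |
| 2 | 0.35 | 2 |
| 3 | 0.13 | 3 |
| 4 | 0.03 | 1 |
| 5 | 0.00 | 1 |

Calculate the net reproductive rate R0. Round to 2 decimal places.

1.12

lx·mx by age: 0, 0, 0.7, 0.39, 0.03, 0
R0 = Σ lx·mx = 1.12 → 1.12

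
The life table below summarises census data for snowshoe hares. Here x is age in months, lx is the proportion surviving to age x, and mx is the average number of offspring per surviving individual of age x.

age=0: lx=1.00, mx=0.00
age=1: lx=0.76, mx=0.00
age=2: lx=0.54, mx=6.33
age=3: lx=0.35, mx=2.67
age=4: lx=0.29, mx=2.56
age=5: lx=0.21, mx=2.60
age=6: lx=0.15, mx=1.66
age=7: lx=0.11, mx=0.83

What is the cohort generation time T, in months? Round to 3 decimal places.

2.921

lx·mx: 0, 0, 3.4182, 0.9345, 0.7424, 0.546, 0.249, 0.0913 → R0 = 5.9814
x·lx·mx: 0, 0, 6.8364, 2.8035, 2.9696, 2.73, 1.494, 0.6391 → Σ = 17.4726
T = 17.4726 / 5.9814 = 2.921156… → 2.921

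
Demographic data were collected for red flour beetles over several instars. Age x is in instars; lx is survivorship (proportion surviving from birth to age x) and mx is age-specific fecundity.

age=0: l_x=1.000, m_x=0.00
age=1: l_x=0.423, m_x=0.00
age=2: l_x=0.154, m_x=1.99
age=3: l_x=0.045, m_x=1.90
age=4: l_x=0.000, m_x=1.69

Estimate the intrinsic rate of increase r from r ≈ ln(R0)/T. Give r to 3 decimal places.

-0.422

R0 = Σ lx·mx = 0 + 0 + 0.30646 + 0.0855 + 0 = 0.39196
Σ x·lx·mx = 0.86942; T = 0.86942/0.39196 = 2.21813…
r ≈ ln(R0)/T = ln(0.39196)/2.21813… = -0.42224… → -0.422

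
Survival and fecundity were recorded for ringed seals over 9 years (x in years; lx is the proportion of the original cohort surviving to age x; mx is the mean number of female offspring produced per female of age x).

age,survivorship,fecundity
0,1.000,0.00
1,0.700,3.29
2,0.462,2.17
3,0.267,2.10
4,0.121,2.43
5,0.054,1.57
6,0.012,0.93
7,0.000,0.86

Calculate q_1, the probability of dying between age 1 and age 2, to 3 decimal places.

0.340

q_1 = (l_1 − l_2) / l_1 = (0.7 − 0.462) / 0.7
     = 0.238 / 0.7 = 0.34 → 0.340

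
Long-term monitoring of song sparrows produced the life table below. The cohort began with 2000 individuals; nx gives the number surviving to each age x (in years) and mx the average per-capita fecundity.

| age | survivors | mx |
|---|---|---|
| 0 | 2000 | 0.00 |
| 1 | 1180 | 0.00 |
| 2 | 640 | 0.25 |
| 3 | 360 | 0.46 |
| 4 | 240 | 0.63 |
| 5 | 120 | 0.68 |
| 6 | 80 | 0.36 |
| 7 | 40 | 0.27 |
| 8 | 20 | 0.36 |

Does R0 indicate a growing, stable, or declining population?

lx = nx/n0 = nx/2000: 1, 0.59, 0.32, 0.18, 0.12, 0.06, 0.04, 0.02, 0.01
R0 = Σ lx·mx = 0 + 0 + 0.08 + 0.0828 + 0.0756 + 0.0408 + 0.0144 + 0.0054 + 0.0036 = 0.3026
R0 < 1, so the population is declining.

declining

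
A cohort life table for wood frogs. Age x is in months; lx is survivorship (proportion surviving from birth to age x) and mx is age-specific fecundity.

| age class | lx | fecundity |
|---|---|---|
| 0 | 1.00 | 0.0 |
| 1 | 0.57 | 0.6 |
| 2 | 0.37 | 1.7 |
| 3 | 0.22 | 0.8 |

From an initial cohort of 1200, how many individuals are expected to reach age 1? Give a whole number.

684

Expected survivors = N0 · l_1 = 1200 × 0.57 = 684 → 684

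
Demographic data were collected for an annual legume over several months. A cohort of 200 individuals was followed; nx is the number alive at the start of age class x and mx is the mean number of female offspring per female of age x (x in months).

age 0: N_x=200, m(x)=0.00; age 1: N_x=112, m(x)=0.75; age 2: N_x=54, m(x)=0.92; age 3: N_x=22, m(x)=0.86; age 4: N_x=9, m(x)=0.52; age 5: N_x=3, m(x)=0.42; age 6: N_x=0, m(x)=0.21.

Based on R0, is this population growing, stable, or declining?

declining

lx = nx/n0 = nx/200: 1, 0.56, 0.27, 0.11, 0.045, 0.015, 0
R0 = Σ lx·mx = 0 + 0.42 + 0.2484 + 0.0946 + 0.0234 + 0.0063 + 0 = 0.7927
R0 < 1, so the population is declining.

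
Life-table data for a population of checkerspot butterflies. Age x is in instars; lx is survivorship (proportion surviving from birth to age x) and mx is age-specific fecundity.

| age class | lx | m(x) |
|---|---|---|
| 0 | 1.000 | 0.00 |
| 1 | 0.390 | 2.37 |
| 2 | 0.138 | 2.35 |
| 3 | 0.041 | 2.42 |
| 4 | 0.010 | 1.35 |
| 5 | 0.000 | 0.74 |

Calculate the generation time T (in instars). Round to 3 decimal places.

1.414

lx·mx: 0, 0.9243, 0.3243, 0.09922, 0.0135, 0 → R0 = 1.36132
x·lx·mx: 0, 0.9243, 0.6486, 0.29766, 0.054, 0 → Σ = 1.92456
T = 1.92456 / 1.36132 = 1.413745… → 1.414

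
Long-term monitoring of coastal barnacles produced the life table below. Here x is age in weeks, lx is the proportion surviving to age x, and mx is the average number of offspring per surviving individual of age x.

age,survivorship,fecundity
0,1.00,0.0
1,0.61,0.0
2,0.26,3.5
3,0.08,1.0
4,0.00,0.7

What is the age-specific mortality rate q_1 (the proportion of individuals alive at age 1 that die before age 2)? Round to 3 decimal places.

0.574

q_1 = (l_1 − l_2) / l_1 = (0.61 − 0.26) / 0.61
     = 0.35 / 0.61 = 0.57377… → 0.574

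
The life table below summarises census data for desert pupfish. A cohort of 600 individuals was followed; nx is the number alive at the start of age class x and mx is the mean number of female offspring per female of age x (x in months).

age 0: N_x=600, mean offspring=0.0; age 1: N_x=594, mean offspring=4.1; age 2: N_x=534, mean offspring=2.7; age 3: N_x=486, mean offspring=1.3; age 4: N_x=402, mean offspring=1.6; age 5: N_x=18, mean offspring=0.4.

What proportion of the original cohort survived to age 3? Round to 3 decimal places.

0.810

l_3 = n_3/n_0 = 486/600 = 0.81 → 0.810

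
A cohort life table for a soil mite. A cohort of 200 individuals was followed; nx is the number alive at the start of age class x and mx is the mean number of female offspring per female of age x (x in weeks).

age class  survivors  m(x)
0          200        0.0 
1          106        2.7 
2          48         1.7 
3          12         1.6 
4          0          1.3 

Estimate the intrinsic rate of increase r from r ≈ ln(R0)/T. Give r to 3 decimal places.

0.504

lx = nx/n0 = nx/200: 1, 0.53, 0.24, 0.06, 0
R0 = Σ lx·mx = 0 + 1.431 + 0.408 + 0.096 + 0 = 1.935
Σ x·lx·mx = 2.535; T = 2.535/1.935 = 1.31008…
r ≈ ln(R0)/T = ln(1.935)/1.31008… = 0.50387… → 0.504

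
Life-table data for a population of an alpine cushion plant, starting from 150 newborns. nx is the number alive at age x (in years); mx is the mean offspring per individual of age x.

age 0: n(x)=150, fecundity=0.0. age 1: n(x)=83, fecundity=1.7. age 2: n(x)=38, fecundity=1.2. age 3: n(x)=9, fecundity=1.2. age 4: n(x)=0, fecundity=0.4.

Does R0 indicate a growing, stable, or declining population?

lx = nx/n0 = nx/150: 1, 0.55333…, 0.25333…, 0.06, 0
R0 = Σ lx·mx = 0 + 0.940667… + 0.304… + 0.072 + 0 = 1.316667…
R0 > 1, so the population is growing.

growing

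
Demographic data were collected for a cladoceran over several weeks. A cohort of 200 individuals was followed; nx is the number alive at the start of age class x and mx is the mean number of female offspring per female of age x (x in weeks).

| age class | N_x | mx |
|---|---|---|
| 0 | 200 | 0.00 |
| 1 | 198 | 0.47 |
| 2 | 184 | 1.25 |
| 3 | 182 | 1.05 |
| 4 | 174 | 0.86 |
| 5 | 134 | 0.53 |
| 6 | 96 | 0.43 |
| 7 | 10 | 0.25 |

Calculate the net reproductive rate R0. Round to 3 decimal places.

3.893

lx = nx/n0 = nx/200: 1, 0.99, 0.92, 0.91, 0.87, 0.67, 0.48, 0.05
lx·mx by age: 0, 0.4653, 1.15, 0.9555, 0.7482, 0.3551, 0.2064, 0.0125
R0 = Σ lx·mx = 3.893 → 3.893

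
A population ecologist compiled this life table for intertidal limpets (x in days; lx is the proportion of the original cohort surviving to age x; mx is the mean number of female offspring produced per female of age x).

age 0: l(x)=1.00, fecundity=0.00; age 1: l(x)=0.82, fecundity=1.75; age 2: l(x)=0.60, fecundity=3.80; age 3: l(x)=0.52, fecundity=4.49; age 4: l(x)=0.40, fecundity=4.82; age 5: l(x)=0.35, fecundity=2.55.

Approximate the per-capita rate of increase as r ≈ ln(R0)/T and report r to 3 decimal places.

0.769

R0 = Σ lx·mx = 0 + 1.435 + 2.28 + 2.3348 + 1.928 + 0.8925 = 8.8703
Σ x·lx·mx = 25.1739; T = 25.1739/8.8703 = 2.838…
r ≈ ln(R0)/T = ln(8.8703)/2.838… = 0.7691… → 0.769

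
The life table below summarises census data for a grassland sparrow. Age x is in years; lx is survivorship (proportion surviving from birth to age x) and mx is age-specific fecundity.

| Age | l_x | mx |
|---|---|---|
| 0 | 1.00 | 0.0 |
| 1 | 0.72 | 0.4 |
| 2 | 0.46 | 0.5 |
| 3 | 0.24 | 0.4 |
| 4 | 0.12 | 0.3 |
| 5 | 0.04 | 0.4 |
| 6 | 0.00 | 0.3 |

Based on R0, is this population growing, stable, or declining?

R0 = Σ lx·mx = 0 + 0.288 + 0.23 + 0.096 + 0.036 + 0.016 + 0 = 0.666
R0 < 1, so the population is declining.

declining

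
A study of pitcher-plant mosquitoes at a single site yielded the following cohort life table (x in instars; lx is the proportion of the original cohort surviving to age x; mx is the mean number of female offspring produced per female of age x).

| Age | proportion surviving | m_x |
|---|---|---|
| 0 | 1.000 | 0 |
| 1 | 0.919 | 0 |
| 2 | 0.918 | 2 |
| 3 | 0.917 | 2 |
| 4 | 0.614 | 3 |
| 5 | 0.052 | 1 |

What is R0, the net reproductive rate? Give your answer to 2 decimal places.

lx·mx by age: 0, 0, 1.836, 1.834, 1.842, 0.052
R0 = Σ lx·mx = 5.564 → 5.56

5.56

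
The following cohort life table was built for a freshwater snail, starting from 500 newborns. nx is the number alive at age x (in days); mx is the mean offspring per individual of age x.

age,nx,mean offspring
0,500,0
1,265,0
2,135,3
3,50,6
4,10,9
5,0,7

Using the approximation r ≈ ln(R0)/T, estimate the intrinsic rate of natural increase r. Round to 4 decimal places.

0.1781

lx = nx/n0 = nx/500: 1, 0.53, 0.27, 0.1, 0.02, 0
R0 = Σ lx·mx = 0 + 0 + 0.81 + 0.6 + 0.18 + 0 = 1.59
Σ x·lx·mx = 4.14; T = 4.14/1.59 = 2.60377…
r ≈ ln(R0)/T = ln(1.59)/2.60377… = 0.178101… → 0.1781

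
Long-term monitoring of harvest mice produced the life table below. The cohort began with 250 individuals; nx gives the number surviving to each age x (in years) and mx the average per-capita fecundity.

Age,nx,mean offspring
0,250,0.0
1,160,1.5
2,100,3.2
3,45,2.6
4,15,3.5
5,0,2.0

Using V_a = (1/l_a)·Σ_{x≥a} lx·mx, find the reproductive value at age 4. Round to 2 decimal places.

3.50

lx = nx/n0 = nx/250: 1, 0.64, 0.4, 0.18, 0.06, 0
lx·mx for x ≥ 4: 0.21, 0 → sum = 0.21
V_4 = 0.21 / l_4 = 0.21 / 0.06 = 3.5 → 3.50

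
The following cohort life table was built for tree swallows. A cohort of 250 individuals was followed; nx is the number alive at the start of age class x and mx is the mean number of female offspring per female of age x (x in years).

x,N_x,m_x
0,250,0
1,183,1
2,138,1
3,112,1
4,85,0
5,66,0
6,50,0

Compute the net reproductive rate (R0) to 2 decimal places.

1.73

lx = nx/n0 = nx/250: 1, 0.732, 0.552, 0.448, 0.34, 0.264, 0.2
lx·mx by age: 0, 0.732, 0.552, 0.448, 0, 0, 0
R0 = Σ lx·mx = 1.732 → 1.73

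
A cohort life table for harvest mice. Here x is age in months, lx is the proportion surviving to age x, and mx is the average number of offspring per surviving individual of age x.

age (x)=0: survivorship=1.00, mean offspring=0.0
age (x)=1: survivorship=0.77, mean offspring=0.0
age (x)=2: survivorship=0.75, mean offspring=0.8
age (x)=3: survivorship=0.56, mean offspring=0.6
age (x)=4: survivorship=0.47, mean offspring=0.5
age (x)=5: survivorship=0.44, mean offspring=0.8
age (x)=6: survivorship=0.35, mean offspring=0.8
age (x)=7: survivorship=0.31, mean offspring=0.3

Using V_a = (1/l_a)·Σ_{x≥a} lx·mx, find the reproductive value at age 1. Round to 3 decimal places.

lx·mx for x ≥ 1: 0, 0.6, 0.336, 0.235, 0.352, 0.28, 0.093 → sum = 1.896
V_1 = 1.896 / l_1 = 1.896 / 0.77 = 2.462338… → 2.462

2.462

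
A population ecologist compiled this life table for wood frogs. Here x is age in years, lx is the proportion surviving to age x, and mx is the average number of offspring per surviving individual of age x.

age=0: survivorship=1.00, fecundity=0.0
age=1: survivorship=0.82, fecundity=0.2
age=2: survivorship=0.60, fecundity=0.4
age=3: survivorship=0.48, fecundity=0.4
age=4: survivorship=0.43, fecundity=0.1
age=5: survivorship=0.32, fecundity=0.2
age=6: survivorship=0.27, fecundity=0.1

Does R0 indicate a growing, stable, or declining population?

declining

R0 = Σ lx·mx = 0 + 0.164 + 0.24 + 0.192 + 0.043 + 0.064 + 0.027 = 0.73
R0 < 1, so the population is declining.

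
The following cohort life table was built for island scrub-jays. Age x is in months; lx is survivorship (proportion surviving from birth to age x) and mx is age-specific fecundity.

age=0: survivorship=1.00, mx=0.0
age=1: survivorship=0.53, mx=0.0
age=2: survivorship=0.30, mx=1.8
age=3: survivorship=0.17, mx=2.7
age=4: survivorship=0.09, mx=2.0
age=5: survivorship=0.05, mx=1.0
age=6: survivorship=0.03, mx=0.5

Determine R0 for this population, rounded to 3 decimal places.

lx·mx by age: 0, 0, 0.54, 0.459, 0.18, 0.05, 0.015
R0 = Σ lx·mx = 1.244 → 1.244

1.244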